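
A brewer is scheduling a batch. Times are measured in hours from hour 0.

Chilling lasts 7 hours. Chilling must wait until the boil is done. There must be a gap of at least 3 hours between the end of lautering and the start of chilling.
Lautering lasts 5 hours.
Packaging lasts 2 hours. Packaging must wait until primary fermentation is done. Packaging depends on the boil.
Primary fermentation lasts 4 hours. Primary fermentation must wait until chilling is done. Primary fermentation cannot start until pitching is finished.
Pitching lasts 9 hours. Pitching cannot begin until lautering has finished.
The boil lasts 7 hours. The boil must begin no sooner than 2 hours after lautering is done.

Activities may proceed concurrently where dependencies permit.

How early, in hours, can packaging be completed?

27

Lautering has no prerequisites, so it starts at hour 0 and finishes at hour 5.
Pitching cannot begin until lautering (finishes hour 5). It runs from hour 5 to 5 + 9 = hour 14.
The boil cannot begin until lautering (finishes hour 5, plus 2-hour gap → hour 7). It runs from hour 7 to 7 + 7 = hour 14.
Chilling cannot start until the boil (finishes hour 14); lautering (finishes hour 5, plus 3-hour gap → hour 8). The controlling bound is hour 14, so chilling finishes at 14 + 7 = hour 21.
For primary fermentation: chilling (finishes hour 21); pitching (finishes hour 14). Taking the maximum gives a start of hour 21, and it finishes at 21 + 4 = hour 25.
Packaging cannot start until primary fermentation (finishes hour 25); the boil (finishes hour 14). The controlling bound is hour 25, so packaging finishes at 25 + 2 = hour 27.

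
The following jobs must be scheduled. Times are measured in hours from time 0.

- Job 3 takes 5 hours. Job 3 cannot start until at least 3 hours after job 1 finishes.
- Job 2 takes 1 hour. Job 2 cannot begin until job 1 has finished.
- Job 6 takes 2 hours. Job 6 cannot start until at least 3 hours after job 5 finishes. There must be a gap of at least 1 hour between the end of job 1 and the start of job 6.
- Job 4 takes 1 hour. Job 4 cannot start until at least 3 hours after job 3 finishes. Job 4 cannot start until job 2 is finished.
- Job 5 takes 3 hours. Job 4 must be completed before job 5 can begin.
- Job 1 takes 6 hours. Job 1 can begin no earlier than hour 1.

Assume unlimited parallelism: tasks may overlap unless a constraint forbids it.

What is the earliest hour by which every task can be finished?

27

Job 1 waits on its own release at hour 1, so it starts at hour 1 and finishes at 1 + 6 = hour 7.
Job 3 cannot begin until job 1 (finishes hour 7, plus 3-hour gap → hour 10). It runs from hour 10 to 10 + 5 = hour 15.
After job 1 (finishes hour 7), job 2 can start at hour 7 and finishes at hour 8.
Job 4 cannot start until job 3 (finishes hour 15, plus 3-hour gap → hour 18); job 2 (finishes hour 8). The controlling bound is hour 18, so job 4 finishes at 18 + 1 = hour 19.
Job 5 cannot begin until job 4 (finishes hour 19). It runs from hour 19 to 19 + 3 = hour 22.
For job 6: job 5 (finishes hour 22, plus 3-hour gap → hour 25); job 1 (finishes hour 7, plus 1-hour gap → hour 8). Taking the maximum gives a start of hour 25, and it finishes at 25 + 2 = hour 27.
All tasks are finished once the last one completes. Finish times: Job 1 at 7, Job 2 at 8, Job 3 at 15, Job 4 at 19, Job 5 at 22, Job 6 at 27. The latest is hour 27.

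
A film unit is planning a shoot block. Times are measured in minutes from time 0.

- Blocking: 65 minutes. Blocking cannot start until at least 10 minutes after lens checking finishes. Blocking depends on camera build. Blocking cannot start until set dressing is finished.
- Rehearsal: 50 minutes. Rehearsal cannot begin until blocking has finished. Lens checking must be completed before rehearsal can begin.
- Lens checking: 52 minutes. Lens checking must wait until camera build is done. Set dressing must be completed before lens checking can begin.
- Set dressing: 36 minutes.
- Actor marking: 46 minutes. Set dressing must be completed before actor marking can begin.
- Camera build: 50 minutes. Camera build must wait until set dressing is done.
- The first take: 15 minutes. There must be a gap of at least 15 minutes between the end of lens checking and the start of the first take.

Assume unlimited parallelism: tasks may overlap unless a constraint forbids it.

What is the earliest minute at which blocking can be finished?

Nothing blocks set dressing, so it runs from minute 0 to minute 36.
After set dressing (finishes minute 36), camera build can start at minute 36 and finishes at minute 86.
Lens checking has to wait for camera build (finishes minute 86); set dressing (finishes minute 36). The latest of these is minute 86, so lens checking runs minute 86 to 86 + 52 = minute 138.
Blocking needs all of lens checking (finishes minute 138, plus 10-minute gap → minute 148); camera build (finishes minute 86); set dressing (finishes minute 36). That puts its earliest start at minute 148; it finishes at 148 + 65 = minute 213.

213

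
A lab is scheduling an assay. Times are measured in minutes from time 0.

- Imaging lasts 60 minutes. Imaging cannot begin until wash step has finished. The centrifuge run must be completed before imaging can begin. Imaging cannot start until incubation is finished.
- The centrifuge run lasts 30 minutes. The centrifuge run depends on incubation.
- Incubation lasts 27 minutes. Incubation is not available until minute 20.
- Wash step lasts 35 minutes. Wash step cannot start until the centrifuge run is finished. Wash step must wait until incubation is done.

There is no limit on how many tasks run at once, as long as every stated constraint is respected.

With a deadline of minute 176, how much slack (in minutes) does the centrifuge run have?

After its own release at minute 20, incubation can start at minute 20 and finishes at minute 47.
After incubation (finishes minute 47), the centrifuge run can start at minute 47 and finishes at minute 77.

Working backward from the deadline:
Nothing follows imaging; the deadline of minute 176 is its only limit. It must start by 176 − 60 = minute 116.
Since imaging (must start by minute 116) depends on it, wash step must finish by minute 116. Backing off its 35-minute duration gives a latest start of minute 81.
The centrifuge run has several dependents: wash step (must start by minute 81); imaging (must start by minute 116). The earliest of those limits is minute 81, so the centrifuge run must start by 81 − 30 = minute 51.
So the centrifuge run can start as early as minute 47 and as late as minute 51, giving 51 − 47 = 4 minutes of slack.

4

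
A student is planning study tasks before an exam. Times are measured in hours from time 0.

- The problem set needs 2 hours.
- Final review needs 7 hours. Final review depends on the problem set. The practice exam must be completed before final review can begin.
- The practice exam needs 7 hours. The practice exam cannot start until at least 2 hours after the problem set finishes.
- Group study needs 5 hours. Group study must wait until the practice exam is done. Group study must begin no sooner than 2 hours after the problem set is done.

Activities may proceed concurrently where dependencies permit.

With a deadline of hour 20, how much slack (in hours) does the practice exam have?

The problem set has no prerequisites, so it starts at hour 0 and finishes at hour 2.
The practice exam waits on the problem set (finishes hour 2, plus 2-hour gap → hour 4), so it starts at hour 4 and finishes at 4 + 7 = hour 11.

Working backward from the deadline:
Nothing follows group study; the deadline of hour 20 is its only limit. It must start by 20 − 5 = hour 15.
Final review has no dependents, so it just needs to finish by hour 20. Starting by 20 − 7 = hour 13 achieves that.
For the practice exam: group study (must start by hour 15); final review (must start by hour 13). The most restrictive is hour 13; with a 7-hour duration, the practice exam must start by hour 6.
So the practice exam can start as early as hour 4 and as late as hour 6, giving 6 − 4 = 2 hours of slack.

2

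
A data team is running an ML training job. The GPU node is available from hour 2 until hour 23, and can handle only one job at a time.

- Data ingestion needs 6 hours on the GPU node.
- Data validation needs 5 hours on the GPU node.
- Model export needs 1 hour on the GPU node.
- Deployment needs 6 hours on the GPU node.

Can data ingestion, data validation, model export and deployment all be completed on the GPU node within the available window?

Yes

The GPU node window is 23 − 2 = 21 hours.
Running back to back, the jobs need 6 + 5 + 1 + 6 = 18 hours on the GPU node.
Since 18 ≤ 21, they fit within the window.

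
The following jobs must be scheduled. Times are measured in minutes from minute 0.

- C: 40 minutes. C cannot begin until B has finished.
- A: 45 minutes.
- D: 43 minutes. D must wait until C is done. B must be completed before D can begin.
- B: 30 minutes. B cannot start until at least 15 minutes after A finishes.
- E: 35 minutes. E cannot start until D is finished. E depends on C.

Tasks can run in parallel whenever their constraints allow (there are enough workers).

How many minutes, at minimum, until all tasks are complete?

208

A has no prerequisites, so it starts at minute 0 and finishes at minute 45.
B cannot begin until A (finishes minute 45, plus 15-minute gap → minute 60). It runs from minute 60 to 60 + 30 = minute 90.
After B (finishes minute 90), C can start at minute 90 and finishes at minute 130.
For D: C (finishes minute 130); B (finishes minute 90). Taking the maximum gives a start of minute 130, and it finishes at 130 + 43 = minute 173.
For E: D (finishes minute 173); C (finishes minute 130). Taking the maximum gives a start of minute 173, and it finishes at 173 + 35 = minute 208.
All tasks are finished once the last one completes. Finish times: A at 45, B at 90, C at 130, D at 173, E at 208. The latest is minute 208.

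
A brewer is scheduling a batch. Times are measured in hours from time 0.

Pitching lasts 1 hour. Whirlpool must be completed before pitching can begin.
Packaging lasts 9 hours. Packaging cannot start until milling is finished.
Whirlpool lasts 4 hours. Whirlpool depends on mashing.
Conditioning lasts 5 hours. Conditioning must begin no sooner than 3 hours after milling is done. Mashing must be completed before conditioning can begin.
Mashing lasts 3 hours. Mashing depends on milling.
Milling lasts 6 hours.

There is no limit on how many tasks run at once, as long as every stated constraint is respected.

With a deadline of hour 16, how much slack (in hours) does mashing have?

2

Nothing blocks milling, so it runs from hour 0 to hour 6.
Mashing waits on milling (finishes hour 6), so it starts at hour 6 and finishes at 6 + 3 = hour 9.

Working backward from the deadline:
Nothing follows pitching; the deadline of hour 16 is its only limit. It must start by 16 − 1 = hour 15.
Since pitching (must start by hour 15) depends on it, whirlpool must finish by hour 15. Backing off its 4-hour duration gives a latest start of hour 11.
To finish by hour 16, conditioning (duration 5) must start no later than hour 11.
Mashing has several dependents: whirlpool (must start by hour 11); conditioning (must start by hour 11). The earliest of those limits is hour 11, so mashing must start by 11 − 3 = hour 8.
So mashing can start as early as hour 6 and as late as hour 8, giving 8 − 6 = 2 hours of slack.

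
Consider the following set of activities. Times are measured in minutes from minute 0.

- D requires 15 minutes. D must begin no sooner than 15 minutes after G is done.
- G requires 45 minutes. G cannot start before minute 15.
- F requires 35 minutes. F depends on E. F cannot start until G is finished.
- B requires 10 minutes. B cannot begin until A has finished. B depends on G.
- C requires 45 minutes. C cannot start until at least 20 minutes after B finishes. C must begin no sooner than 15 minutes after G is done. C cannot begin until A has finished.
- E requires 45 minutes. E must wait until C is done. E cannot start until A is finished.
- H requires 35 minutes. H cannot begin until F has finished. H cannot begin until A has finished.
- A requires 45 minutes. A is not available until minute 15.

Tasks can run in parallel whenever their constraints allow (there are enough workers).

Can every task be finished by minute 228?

G cannot begin until its own release at minute 15. It runs from minute 15 to 15 + 45 = minute 60.
After G (finishes minute 60, plus 15-minute gap → minute 75), D can start at minute 75 and finishes at minute 90.
A waits on its own release at minute 15, so it starts at minute 15 and finishes at 15 + 45 = minute 60.
For B: A (finishes minute 60); G (finishes minute 60). Taking the maximum gives a start of minute 60, and it finishes at 60 + 10 = minute 70.
C cannot start until B (finishes minute 70, plus 20-minute gap → minute 90); G (finishes minute 60, plus 15-minute gap → minute 75); A (finishes minute 60). The controlling bound is minute 90, so C finishes at 90 + 45 = minute 135.
E cannot start until C (finishes minute 135); A (finishes minute 60). The controlling bound is minute 135, so E finishes at 135 + 45 = minute 180.
For F: E (finishes minute 180); G (finishes minute 60). Taking the maximum gives a start of minute 180, and it finishes at 180 + 35 = minute 215.
H cannot start until F (finishes minute 215); A (finishes minute 60). The controlling bound is minute 215, so H finishes at 215 + 35 = minute 250.
The earliest everything can be done is minute 250, which is after the deadline of 228, so it is not possible.

No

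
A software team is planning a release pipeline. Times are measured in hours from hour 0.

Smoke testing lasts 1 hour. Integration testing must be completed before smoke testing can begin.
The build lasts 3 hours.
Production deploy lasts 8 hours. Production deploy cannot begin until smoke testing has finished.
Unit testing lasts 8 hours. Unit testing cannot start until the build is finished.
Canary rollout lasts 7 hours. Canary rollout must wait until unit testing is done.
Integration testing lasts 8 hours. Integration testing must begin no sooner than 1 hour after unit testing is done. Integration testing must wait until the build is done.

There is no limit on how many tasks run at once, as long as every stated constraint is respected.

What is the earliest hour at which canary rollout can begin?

The build has no prerequisites, so it starts at hour 0 and finishes at hour 3.
Unit testing waits on the build (finishes hour 3), so it starts at hour 3 and finishes at 3 + 8 = hour 11.
Canary rollout waits on unit testing (finishes hour 11), so the earliest it can start is hour 11.

11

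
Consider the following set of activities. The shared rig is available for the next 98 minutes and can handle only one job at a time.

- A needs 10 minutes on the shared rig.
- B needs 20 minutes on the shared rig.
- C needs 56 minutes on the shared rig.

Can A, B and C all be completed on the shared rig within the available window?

Running back to back, the jobs need 10 + 20 + 56 = 86 minutes on the shared rig.
Since 86 ≤ 98, they fit within the window.

Yes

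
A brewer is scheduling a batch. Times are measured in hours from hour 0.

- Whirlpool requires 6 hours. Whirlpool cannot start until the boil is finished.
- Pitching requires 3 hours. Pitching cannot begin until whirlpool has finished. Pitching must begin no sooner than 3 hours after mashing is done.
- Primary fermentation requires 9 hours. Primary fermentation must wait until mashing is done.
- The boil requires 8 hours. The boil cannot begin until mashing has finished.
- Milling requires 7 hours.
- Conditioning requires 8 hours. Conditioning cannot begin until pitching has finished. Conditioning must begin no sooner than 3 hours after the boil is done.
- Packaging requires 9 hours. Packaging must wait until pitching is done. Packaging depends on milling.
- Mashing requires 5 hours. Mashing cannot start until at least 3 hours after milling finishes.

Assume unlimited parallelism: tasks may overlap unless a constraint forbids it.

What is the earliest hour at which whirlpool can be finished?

Milling has no prerequisites, so it starts at hour 0 and finishes at hour 7.
Mashing waits on milling (finishes hour 7, plus 3-hour gap → hour 10), so it starts at hour 10 and finishes at 10 + 5 = hour 15.
After mashing (finishes hour 15), the boil can start at hour 15 and finishes at hour 23.
After the boil (finishes hour 23), whirlpool can start at hour 23 and finishes at hour 29.

29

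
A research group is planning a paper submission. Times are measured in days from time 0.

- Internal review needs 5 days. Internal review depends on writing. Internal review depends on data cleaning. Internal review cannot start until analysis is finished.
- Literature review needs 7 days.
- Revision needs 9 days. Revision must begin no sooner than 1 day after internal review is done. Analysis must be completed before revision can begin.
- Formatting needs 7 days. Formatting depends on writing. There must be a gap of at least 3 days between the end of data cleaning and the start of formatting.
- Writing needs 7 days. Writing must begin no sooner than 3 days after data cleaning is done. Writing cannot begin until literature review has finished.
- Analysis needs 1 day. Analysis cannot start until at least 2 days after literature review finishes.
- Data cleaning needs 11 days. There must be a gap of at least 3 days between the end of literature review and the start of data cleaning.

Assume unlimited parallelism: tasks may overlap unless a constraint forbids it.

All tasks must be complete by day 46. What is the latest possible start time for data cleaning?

Revision must finish by day 46; it takes 9 days, so it must start by 46 − 9 = day 37.
Internal review has to be done before revision (must start by day 37, minus 1-day gap → day 36). That means finishing by day 36, i.e. starting by 36 − 5 = day 31.
To finish by day 46, formatting (duration 7) must start no later than day 39.
Writing has several dependents: internal review (must start by day 31); formatting (must start by day 39). The earliest of those limits is day 31, so writing must start by 31 − 7 = day 24.
Data cleaning must finish in time for writing (must start by day 24, minus 3-day gap → day 21); internal review (must start by day 31); formatting (must start by day 39, minus 3-day gap → day 36). The tightest is day 21, so data cleaning must start by 21 − 11 = day 10.

10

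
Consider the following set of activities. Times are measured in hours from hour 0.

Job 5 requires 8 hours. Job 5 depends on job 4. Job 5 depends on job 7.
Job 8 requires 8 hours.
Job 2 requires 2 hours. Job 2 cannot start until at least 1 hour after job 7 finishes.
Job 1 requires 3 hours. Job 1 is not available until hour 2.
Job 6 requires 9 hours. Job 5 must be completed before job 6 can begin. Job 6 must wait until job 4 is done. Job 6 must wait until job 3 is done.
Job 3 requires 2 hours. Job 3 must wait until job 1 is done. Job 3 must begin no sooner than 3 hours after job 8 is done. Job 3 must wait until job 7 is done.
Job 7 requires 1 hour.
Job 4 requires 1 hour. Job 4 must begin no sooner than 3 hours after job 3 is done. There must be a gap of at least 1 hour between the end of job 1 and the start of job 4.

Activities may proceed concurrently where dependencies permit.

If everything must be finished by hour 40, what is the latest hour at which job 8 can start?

Job 6 must finish by hour 40; it takes 9 hours, so it must start by 40 − 9 = hour 31.
Job 5 must finish before job 6 (must start by hour 31). With an 8-hour duration, job 5 must start by 31 − 8 = hour 23.
Job 4 has several dependents: job 5 (must start by hour 23); job 6 (must start by hour 31). The earliest of those limits is hour 23, so job 4 must start by 23 − 1 = hour 22.
Job 3 must finish in time for job 4 (must start by hour 22, minus 3-hour gap → hour 19); job 6 (must start by hour 31). The tightest is hour 19, so job 3 must start by 19 − 2 = hour 17.
Job 8 has to be done before job 3 (must start by hour 17, minus 3-hour gap → hour 14). That means finishing by hour 14, i.e. starting by 14 − 8 = hour 6.

6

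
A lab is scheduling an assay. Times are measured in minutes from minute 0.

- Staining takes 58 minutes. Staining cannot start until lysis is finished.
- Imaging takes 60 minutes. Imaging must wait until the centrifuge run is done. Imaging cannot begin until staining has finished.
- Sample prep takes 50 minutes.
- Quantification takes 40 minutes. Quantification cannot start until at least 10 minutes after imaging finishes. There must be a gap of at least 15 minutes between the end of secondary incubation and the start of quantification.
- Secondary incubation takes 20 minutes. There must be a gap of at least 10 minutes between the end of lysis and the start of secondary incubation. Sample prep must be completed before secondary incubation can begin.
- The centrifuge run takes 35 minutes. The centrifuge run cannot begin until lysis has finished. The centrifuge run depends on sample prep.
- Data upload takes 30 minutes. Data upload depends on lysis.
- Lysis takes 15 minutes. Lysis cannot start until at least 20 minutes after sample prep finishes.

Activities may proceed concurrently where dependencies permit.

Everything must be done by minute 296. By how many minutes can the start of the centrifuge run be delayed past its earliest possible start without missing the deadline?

66

Nothing blocks sample prep, so it runs from minute 0 to minute 50.
Lysis waits on sample prep (finishes minute 50, plus 20-minute gap → minute 70), so it starts at minute 70 and finishes at 70 + 15 = minute 85.
The centrifuge run needs all of lysis (finishes minute 85); sample prep (finishes minute 50). That puts its earliest start at minute 85; it finishes at 85 + 35 = minute 120.

Working backward from the deadline:
Quantification has no dependents, so it just needs to finish by minute 296. Starting by 296 − 40 = minute 256 achieves that.
Imaging feeds into quantification (must start by minute 256, minus 10-minute gap → minute 246); so imaging must finish by minute 246 and therefore start by minute 186.
The centrifuge run must finish before imaging (must start by minute 186). With a 35-minute duration, the centrifuge run must start by 186 − 35 = minute 151.
So the centrifuge run can start as early as minute 85 and as late as minute 151, giving 151 − 85 = 66 minutes of slack.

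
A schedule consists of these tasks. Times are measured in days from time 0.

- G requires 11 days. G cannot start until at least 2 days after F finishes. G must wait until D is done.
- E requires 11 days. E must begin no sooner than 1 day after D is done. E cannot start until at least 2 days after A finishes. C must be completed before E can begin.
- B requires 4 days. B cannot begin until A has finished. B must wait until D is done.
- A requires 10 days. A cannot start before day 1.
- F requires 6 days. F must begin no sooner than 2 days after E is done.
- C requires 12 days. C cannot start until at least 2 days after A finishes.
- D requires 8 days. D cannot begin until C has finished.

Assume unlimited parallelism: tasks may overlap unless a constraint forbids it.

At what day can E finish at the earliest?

45

After its own release at day 1, A can start at day 1 and finishes at day 11.
After A (finishes day 11, plus 2-day gap → day 13), C can start at day 13 and finishes at day 25.
D waits on C (finishes day 25), so it starts at day 25 and finishes at 25 + 8 = day 33.
E has to wait for D (finishes day 33, plus 1-day gap → day 34); A (finishes day 11, plus 2-day gap → day 13); C (finishes day 25). The latest of these is day 34, so E runs day 34 to 34 + 11 = day 45.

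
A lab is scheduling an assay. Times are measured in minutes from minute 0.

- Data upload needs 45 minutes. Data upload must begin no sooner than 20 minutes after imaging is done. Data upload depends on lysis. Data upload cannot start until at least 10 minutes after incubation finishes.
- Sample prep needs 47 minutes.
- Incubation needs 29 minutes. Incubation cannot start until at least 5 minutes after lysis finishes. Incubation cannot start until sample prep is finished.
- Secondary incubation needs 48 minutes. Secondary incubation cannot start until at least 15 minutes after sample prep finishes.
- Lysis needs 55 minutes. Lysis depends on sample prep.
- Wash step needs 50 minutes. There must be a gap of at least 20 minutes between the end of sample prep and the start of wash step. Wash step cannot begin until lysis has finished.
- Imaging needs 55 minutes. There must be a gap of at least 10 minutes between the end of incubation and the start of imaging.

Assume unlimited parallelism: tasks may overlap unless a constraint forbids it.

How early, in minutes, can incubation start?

107

Sample prep can start immediately at minute 0; it finishes at minute 47.
After sample prep (finishes minute 47), lysis can start at minute 47 and finishes at minute 102.
Incubation waits on lysis (finishes minute 102, plus 5-minute gap → minute 107); sample prep (finishes minute 47). The latest of these is minute 107, which is the earliest incubation can start.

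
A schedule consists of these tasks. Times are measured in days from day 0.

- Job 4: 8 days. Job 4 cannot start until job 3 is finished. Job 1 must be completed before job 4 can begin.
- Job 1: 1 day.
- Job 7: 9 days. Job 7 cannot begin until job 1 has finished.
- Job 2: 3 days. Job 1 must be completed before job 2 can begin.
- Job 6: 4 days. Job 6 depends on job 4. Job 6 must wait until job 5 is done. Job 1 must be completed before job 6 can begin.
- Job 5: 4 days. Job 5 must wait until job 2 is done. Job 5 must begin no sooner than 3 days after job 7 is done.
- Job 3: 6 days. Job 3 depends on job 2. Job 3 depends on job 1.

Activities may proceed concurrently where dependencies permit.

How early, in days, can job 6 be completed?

22

Job 1 can start immediately at day 0; it finishes at day 1.
After job 1 (finishes day 1), job 7 can start at day 1 and finishes at day 10.
After job 1 (finishes day 1), job 2 can start at day 1 and finishes at day 4.
Job 5 cannot start until job 2 (finishes day 4); job 7 (finishes day 10, plus 3-day gap → day 13). The controlling bound is day 13, so job 5 finishes at 13 + 4 = day 17.
Job 3 has to wait for job 2 (finishes day 4); job 1 (finishes day 1). The latest of these is day 4, so job 3 runs day 4 to 4 + 6 = day 10.
Job 4 has to wait for job 3 (finishes day 10); job 1 (finishes day 1). The latest of these is day 10, so job 4 runs day 10 to 10 + 8 = day 18.
For job 6: job 4 (finishes day 18); job 5 (finishes day 17); job 1 (finishes day 1). Taking the maximum gives a start of day 18, and it finishes at 18 + 4 = day 22.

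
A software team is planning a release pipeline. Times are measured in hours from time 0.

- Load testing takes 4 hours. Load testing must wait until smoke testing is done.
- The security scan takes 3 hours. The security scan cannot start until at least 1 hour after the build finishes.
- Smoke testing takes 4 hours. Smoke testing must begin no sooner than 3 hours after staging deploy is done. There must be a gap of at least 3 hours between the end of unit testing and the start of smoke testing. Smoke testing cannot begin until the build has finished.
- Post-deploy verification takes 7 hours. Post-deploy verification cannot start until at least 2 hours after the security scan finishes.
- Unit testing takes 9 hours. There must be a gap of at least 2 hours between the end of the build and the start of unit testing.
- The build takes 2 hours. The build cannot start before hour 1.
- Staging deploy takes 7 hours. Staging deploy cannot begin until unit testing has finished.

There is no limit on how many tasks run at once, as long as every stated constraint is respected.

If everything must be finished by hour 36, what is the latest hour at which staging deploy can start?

18

Nothing follows load testing; the deadline of hour 36 is its only limit. It must start by 36 − 4 = hour 32.
Smoke testing has to be done before load testing (must start by hour 32). That means finishing by hour 32, i.e. starting by 32 − 4 = hour 28.
Staging deploy has to be done before smoke testing (must start by hour 28, minus 3-hour gap → hour 25). That means finishing by hour 25, i.e. starting by 25 − 7 = hour 18.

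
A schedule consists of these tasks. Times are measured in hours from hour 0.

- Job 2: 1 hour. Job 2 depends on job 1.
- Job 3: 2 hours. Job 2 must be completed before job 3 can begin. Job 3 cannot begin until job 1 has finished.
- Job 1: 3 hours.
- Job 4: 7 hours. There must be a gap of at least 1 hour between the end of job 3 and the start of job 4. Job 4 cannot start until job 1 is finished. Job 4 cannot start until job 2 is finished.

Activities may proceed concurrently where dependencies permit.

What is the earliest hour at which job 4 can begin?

7

Nothing blocks job 1, so it runs from hour 0 to hour 3.
After job 1 (finishes hour 3), job 2 can start at hour 3 and finishes at hour 4.
Job 3 needs all of job 2 (finishes hour 4); job 1 (finishes hour 3). That puts its earliest start at hour 4; it finishes at 4 + 2 = hour 6.
Job 4 waits on job 3 (finishes hour 6, plus 1-hour gap → hour 7); job 1 (finishes hour 3); job 2 (finishes hour 4). The latest of these is hour 7, which is the earliest job 4 can start.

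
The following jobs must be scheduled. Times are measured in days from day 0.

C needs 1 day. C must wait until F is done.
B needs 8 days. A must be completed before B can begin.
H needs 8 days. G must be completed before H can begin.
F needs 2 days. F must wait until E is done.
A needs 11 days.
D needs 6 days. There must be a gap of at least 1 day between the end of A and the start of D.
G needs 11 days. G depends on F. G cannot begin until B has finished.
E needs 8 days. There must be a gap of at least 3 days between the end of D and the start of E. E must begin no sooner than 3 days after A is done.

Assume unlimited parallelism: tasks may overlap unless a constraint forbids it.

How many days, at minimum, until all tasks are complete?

50

A has no prerequisites, so it starts at day 0 and finishes at day 11.
D cannot begin until A (finishes day 11, plus 1-day gap → day 12). It runs from day 12 to 12 + 6 = day 18.
For E: D (finishes day 18, plus 3-day gap → day 21); A (finishes day 11, plus 3-day gap → day 14). Taking the maximum gives a start of day 21, and it finishes at 21 + 8 = day 29.
F waits on E (finishes day 29), so it starts at day 29 and finishes at 29 + 2 = day 31.
C waits on F (finishes day 31), so it starts at day 31 and finishes at 31 + 1 = day 32.
After A (finishes day 11), B can start at day 11 and finishes at day 19.
For G: F (finishes day 31); B (finishes day 19). Taking the maximum gives a start of day 31, and it finishes at 31 + 11 = day 42.
H cannot begin until G (finishes day 42). It runs from day 42 to 42 + 8 = day 50.
All tasks are finished once the last one completes. Finish times: A at 11, B at 19, C at 32, D at 18, E at 29, F at 31, G at 42, H at 50. The latest is day 50.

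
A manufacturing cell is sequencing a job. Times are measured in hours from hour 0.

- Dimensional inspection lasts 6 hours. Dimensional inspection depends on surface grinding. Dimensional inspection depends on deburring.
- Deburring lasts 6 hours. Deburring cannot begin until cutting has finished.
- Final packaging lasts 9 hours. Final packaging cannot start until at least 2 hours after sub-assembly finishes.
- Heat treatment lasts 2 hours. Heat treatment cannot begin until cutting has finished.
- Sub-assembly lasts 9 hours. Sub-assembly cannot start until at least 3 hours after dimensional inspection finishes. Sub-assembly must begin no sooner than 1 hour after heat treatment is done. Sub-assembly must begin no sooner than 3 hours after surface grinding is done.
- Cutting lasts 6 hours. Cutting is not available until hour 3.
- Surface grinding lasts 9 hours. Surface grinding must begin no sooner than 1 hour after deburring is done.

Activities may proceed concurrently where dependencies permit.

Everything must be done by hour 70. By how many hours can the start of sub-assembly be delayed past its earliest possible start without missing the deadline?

Cutting cannot begin until its own release at hour 3. It runs from hour 3 to 3 + 6 = hour 9.
After cutting (finishes hour 9), heat treatment can start at hour 9 and finishes at hour 11.
Deburring waits on cutting (finishes hour 9), so it starts at hour 9 and finishes at 9 + 6 = hour 15.
Surface grinding cannot begin until deburring (finishes hour 15, plus 1-hour gap → hour 16). It runs from hour 16 to 16 + 9 = hour 25.
Dimensional inspection has to wait for surface grinding (finishes hour 25); deburring (finishes hour 15). The latest of these is hour 25, so dimensional inspection runs hour 25 to 25 + 6 = hour 31.
For sub-assembly: dimensional inspection (finishes hour 31, plus 3-hour gap → hour 34); heat treatment (finishes hour 11, plus 1-hour gap → hour 12); surface grinding (finishes hour 25, plus 3-hour gap → hour 28). Taking the maximum gives a start of hour 34, and it finishes at 34 + 9 = hour 43.

Working backward from the deadline:
Nothing follows final packaging; the deadline of hour 70 is its only limit. It must start by 70 − 9 = hour 61.
Sub-assembly must finish before final packaging (must start by hour 61, minus 2-hour gap → hour 59). With a 9-hour duration, sub-assembly must start by 59 − 9 = hour 50.
So sub-assembly can start as early as hour 34 and as late as hour 50, giving 50 − 34 = 16 hours of slack.

16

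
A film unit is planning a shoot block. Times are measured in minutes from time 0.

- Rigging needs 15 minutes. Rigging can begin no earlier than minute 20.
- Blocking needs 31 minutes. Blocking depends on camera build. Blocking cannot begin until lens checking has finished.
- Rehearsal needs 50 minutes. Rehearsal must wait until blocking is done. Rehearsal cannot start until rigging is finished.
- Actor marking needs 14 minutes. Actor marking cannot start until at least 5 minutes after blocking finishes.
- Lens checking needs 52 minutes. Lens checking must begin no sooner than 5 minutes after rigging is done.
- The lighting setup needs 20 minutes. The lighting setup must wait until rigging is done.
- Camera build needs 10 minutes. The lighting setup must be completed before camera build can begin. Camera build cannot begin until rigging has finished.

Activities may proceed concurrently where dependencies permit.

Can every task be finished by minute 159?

No

Rigging waits on its own release at minute 20, so it starts at minute 20 and finishes at 20 + 15 = minute 35.
After rigging (finishes minute 35, plus 5-minute gap → minute 40), lens checking can start at minute 40 and finishes at minute 92.
The lighting setup cannot begin until rigging (finishes minute 35). It runs from minute 35 to 35 + 20 = minute 55.
Camera build needs all of the lighting setup (finishes minute 55); rigging (finishes minute 35). That puts its earliest start at minute 55; it finishes at 55 + 10 = minute 65.
Blocking cannot start until camera build (finishes minute 65); lens checking (finishes minute 92). The controlling bound is minute 92, so blocking finishes at 92 + 31 = minute 123.
Rehearsal has to wait for blocking (finishes minute 123); rigging (finishes minute 35). The latest of these is minute 123, so rehearsal runs minute 123 to 123 + 50 = minute 173.
After blocking (finishes minute 123, plus 5-minute gap → minute 128), actor marking can start at minute 128 and finishes at minute 142.
The earliest everything can be done is minute 173, which is after the deadline of 159, so it is not possible.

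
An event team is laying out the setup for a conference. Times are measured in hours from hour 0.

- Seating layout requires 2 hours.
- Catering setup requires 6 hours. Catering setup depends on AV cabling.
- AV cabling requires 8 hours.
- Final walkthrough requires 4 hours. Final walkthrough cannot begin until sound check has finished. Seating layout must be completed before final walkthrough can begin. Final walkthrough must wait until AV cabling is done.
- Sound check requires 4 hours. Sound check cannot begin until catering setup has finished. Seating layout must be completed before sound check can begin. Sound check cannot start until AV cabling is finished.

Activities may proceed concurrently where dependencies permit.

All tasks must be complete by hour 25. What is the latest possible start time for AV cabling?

To finish by hour 25, final walkthrough (duration 4) must start no later than hour 21.
Sound check feeds into final walkthrough (must start by hour 21); so sound check must finish by hour 21 and therefore start by hour 17.
Catering setup has to be done before sound check (must start by hour 17). That means finishing by hour 17, i.e. starting by 17 − 6 = hour 11.
AV cabling must finish in time for catering setup (must start by hour 11); sound check (must start by hour 17); final walkthrough (must start by hour 21). The tightest is hour 11, so AV cabling must start by 11 − 8 = hour 3.

3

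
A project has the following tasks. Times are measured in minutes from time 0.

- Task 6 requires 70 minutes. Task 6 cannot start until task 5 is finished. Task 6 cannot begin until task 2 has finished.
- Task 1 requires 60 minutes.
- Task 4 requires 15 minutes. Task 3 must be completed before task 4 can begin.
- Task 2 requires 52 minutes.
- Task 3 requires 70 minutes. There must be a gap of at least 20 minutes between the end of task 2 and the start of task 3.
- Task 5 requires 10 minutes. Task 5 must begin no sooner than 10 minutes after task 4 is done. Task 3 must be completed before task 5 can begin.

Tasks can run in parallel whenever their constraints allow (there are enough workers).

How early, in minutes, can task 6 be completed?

247

Nothing blocks task 2, so it runs from minute 0 to minute 52.
After task 2 (finishes minute 52, plus 20-minute gap → minute 72), task 3 can start at minute 72 and finishes at minute 142.
Task 4 cannot begin until task 3 (finishes minute 142). It runs from minute 142 to 142 + 15 = minute 157.
Task 5 has to wait for task 4 (finishes minute 157, plus 10-minute gap → minute 167); task 3 (finishes minute 142). The latest of these is minute 167, so task 5 runs minute 167 to 167 + 10 = minute 177.
Task 6 cannot start until task 5 (finishes minute 177); task 2 (finishes minute 52). The controlling bound is minute 177, so task 6 finishes at 177 + 70 = minute 247.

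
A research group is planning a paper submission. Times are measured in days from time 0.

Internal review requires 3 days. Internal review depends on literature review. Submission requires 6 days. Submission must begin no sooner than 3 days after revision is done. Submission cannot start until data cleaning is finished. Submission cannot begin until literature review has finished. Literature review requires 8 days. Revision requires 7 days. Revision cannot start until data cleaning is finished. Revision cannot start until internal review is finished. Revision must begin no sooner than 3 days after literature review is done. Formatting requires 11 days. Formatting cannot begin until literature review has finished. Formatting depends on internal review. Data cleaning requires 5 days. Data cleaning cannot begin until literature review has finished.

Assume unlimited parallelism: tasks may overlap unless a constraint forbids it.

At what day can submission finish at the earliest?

29

Literature review can start immediately at day 0; it finishes at day 8.
Internal review cannot begin until literature review (finishes day 8). It runs from day 8 to 8 + 3 = day 11.
Data cleaning cannot begin until literature review (finishes day 8). It runs from day 8 to 8 + 5 = day 13.
Revision cannot start until data cleaning (finishes day 13); internal review (finishes day 11); literature review (finishes day 8, plus 3-day gap → day 11). The controlling bound is day 13, so revision finishes at 13 + 7 = day 20.
For submission: revision (finishes day 20, plus 3-day gap → day 23); data cleaning (finishes day 13); literature review (finishes day 8). Taking the maximum gives a start of day 23, and it finishes at 23 + 6 = day 29.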